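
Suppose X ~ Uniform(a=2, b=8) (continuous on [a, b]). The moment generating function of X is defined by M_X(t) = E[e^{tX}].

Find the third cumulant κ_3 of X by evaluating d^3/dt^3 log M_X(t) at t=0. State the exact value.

κ_3 = K′′′(0) = 0

M_X(t) = (e^(8*t) - e^(2*t))/(6*t)
K_X(t) = log M_X(t) = -log(t) + log(e^(8*t) - e^(2*t)) - log(6)
K′(t) = (8*t*e^(6*t) - 2*t - e^(6*t) + 1)/(t*e^(6*t) - t)
K′′(t) = (-36*t^2*e^(6*t) + e^(12*t) - 2*e^(6*t) + 1)/(t^2*e^(12*t) - 2*t^2*e^(6*t) + t^2)
K′′′(t) = (216*t^3*e^(12*t) + 216*t^3*e^(6*t) - 2*e^(18*t) + 6*e^(12*t) - 6*e^(6*t) + 2)/(t^3*e^(18*t) - 3*t^3*e^(12*t) + 3*t^3*e^(6*t) - t^3)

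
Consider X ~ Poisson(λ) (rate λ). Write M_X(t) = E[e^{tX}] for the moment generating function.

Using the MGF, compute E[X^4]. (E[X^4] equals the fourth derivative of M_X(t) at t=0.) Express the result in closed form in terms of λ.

M_X(t) = e^(λ*(e^(t) - 1))
M^(4)(t) = (λ^4*e^(4*t)*e^(λ*e^(t)) + 6*λ^3*e^(3*t)*e^(λ*e^(t)) + 7*λ^2*e^(2*t)*e^(λ*e^(t)) + λ*e^(t)*e^(λ*e^(t)))*e^(-λ)

E[X^4] = M^(4)(0) = λ*(λ^3 + 6*λ^2 + 7*λ + 1)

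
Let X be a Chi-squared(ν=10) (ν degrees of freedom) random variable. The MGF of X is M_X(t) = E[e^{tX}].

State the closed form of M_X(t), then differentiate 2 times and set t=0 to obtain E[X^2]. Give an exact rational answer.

M_X(t) = (1 - 2*t)^(-5)
M^(2)(t) = -120/(128*t^7 - 448*t^6 + 672*t^5 - 560*t^4 + 280*t^3 - 84*t^2 + 14*t - 1)

E[X^2] = M^(2)(0) = 120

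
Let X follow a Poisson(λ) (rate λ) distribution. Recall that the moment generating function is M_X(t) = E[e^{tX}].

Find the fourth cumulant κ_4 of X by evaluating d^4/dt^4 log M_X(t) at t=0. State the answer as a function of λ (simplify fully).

κ_4 = D^4[K](0) = λ

M_X(t) = e^(λ*(e^(t) - 1))
K_X(t) = log M_X(t) = λ*(e^(t) - 1)
D^4[K](t) = λ*e^(t)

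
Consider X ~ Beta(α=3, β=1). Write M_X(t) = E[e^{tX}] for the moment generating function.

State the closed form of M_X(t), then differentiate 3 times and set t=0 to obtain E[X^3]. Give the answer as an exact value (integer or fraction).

E[X^3] = d^3M/dt^3 |_{t=0} = 1/2

M_X(t) = ₁F₁(3; 4; t)
dM/dt = 3*₁F₁(4; 5; t)/4
d^2M/dt^2 = 3*₁F₁(5; 6; t)/5
d^3M/dt^3 = ₁F₁(6; 7; t)/2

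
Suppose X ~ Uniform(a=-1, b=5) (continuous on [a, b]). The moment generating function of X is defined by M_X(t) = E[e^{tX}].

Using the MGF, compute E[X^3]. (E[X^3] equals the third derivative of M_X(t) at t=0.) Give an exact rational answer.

M_X(t) = (e^(5*t) - e^(-t))/(6*t)
dM/dt = (5*t*e^(6*t) + t - e^(6*t) + 1)*e^(-t)/(6*t^2)
d^2M/dt^2 = (25*t^2*e^(6*t) - t^2 - 10*t*e^(6*t) - 2*t + 2*e^(6*t) - 2)*e^(-t)/(6*t^3)
d^3M/dt^3 = (125*t^3*e^(6*t) + t^3 - 75*t^2*e^(6*t) + 3*t^2 + 30*t*e^(6*t) + 6*t - 6*e^(6*t) + 6)*e^(-t)/(6*t^4)

E[X^3] = d^3M/dt^3 |_{t=0} = 26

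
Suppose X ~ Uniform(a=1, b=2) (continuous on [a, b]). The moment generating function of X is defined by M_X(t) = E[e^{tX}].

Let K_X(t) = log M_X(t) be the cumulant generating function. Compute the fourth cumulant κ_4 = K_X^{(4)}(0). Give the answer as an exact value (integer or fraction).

M_X(t) = (e^(2*t) - e^(t))/t
K_X(t) = log M_X(t) = -log(t) + log(e^(2*t) - e^(t))

κ_4 = D^4[K](0) = -1/120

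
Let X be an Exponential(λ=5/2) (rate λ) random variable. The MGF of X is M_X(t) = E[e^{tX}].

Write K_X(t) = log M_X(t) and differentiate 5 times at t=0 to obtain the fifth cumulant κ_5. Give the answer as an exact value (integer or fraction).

κ_5 = d^5K/dt^5 |_{t=0} = 768/3125

M_X(t) = 5/(2*(5/2 - t))
K_X(t) = log M_X(t) = -log(5/2 - t) - log(2) + log(5)
dK/dt = -2/(2*t - 5)
d^2K/dt^2 = 4/(4*t^2 - 20*t + 25)
d^3K/dt^3 = -16/(8*t^3 - 60*t^2 + 150*t - 125)
d^4K/dt^4 = 96/(16*t^4 - 160*t^3 + 600*t^2 - 1000*t + 625)
d^5K/dt^5 = -768/(32*t^5 - 400*t^4 + 2000*t^3 - 5000*t^2 + 6250*t - 3125)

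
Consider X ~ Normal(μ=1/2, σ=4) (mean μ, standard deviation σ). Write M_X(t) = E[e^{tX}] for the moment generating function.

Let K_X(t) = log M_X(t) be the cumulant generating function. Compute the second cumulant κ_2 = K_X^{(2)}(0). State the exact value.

κ_2 = K′′(0) = 16

M_X(t) = e^(8*t^2 + t/2)
K_X(t) = log M_X(t) = 8*t^2 + t/2
K′(t) = 16*t + 1/2
K′′(t) = 16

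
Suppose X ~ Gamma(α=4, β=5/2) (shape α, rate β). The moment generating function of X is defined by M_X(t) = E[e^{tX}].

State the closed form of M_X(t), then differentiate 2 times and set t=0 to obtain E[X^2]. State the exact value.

M_X(t) = 625/(16*(5/2 - t)^4)
M^(2)(t) = 50000/(64*t^6 - 960*t^5 + 6000*t^4 - 20000*t^3 + 37500*t^2 - 37500*t + 15625)

E[X^2] = M^(2)(0) = 16/5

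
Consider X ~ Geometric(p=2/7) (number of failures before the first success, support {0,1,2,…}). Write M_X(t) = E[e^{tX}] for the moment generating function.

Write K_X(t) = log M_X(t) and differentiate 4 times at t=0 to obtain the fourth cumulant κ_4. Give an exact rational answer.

κ_4 = K′′′′(0) = 3745/8

M_X(t) = 2/(7*(1 - 5*e^(t)/7))
K_X(t) = log M_X(t) = -log(1 - 5*e^(t)/7) - log(7) + log(2)
K′(t) = -5*e^(t)/(5*e^(t) - 7)
K′′(t) = 35*e^(t)/(25*e^(2*t) - 70*e^(t) + 49)
K′′′(t) = (-175*e^(2*t) - 245*e^(t))/(125*e^(3*t) - 525*e^(2*t) + 735*e^(t) - 343)
K′′′′(t) = (875*e^(3*t) + 4900*e^(2*t) + 1715*e^(t))/(625*e^(4*t) - 3500*e^(3*t) + 7350*e^(2*t) - 6860*e^(t) + 2401)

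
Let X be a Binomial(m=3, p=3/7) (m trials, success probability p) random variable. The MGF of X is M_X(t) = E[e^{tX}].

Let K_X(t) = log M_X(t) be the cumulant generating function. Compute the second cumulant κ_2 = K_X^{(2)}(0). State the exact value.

κ_2 = K′′(0) = 36/49

M_X(t) = (3*e^(t)/7 + 4/7)^3
K_X(t) = log M_X(t) = 3*log(3*e^(t)/7 + 4/7)
K′(t) = 9*e^(t)/(3*e^(t) + 4)
K′′(t) = 36*e^(t)/(9*e^(2*t) + 24*e^(t) + 16)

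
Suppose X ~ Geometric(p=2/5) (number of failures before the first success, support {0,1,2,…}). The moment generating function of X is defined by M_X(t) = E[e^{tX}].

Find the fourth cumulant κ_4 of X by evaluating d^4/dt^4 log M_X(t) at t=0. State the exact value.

κ_4 = K^(4)(0) = 705/8

M_X(t) = 2/(5*(1 - 3*e^(t)/5))
K_X(t) = log M_X(t) = -log(1 - 3*e^(t)/5) - log(5) + log(2)
K^(4)(t) = (135*e^(3*t) + 900*e^(2*t) + 375*e^(t))/(81*e^(4*t) - 540*e^(3*t) + 1350*e^(2*t) - 1500*e^(t) + 625)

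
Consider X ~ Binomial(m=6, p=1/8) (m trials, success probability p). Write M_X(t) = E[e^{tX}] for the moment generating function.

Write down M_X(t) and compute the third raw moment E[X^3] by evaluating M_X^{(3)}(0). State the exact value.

M_X(t) = (e^(t)/8 + 7/8)^6
M′(t) = 3*e^(6*t)/131072 + 105*e^(5*t)/131072 + 735*e^(4*t)/65536 + 5145*e^(3*t)/65536 + 36015*e^(2*t)/131072 + 50421*e^(t)/131072
M′′(t) = 9*e^(6*t)/65536 + 525*e^(5*t)/131072 + 735*e^(4*t)/16384 + 15435*e^(3*t)/65536 + 36015*e^(2*t)/65536 + 50421*e^(t)/131072
M′′′(t) = 27*e^(6*t)/32768 + 2625*e^(5*t)/131072 + 735*e^(4*t)/4096 + 46305*e^(3*t)/65536 + 36015*e^(2*t)/32768 + 50421*e^(t)/131072

E[X^3] = M′′′(0) = 153/64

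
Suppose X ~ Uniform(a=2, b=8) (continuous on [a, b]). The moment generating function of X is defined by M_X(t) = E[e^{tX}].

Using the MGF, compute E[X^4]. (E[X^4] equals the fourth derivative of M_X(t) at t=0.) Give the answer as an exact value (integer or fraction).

E[X^4] = M′′′′(0) = 5456/5

M_X(t) = (e^(8*t) - e^(2*t))/(6*t)
M′(t) = (8*t*e^(8*t) - 2*t*e^(2*t) - e^(8*t) + e^(2*t))/(6*t^2)
M′′(t) = (32*t^2*e^(8*t) - 2*t^2*e^(2*t) - 8*t*e^(8*t) + 2*t*e^(2*t) + e^(8*t) - e^(2*t))/(3*t^3)
M′′′(t) = (256*t^3*e^(8*t) - 4*t^3*e^(2*t) - 96*t^2*e^(8*t) + 6*t^2*e^(2*t) + 24*t*e^(8*t) - 6*t*e^(2*t) - 3*e^(8*t) + 3*e^(2*t))/(3*t^4)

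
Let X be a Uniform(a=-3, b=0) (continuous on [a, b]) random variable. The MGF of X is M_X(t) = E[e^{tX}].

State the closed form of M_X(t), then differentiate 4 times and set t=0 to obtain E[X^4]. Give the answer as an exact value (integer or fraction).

E[X^4] = D^4[M](0) = 81/5

M_X(t) = (1 - e^(-3*t))/(3*t)
D^4[M](t) = (-27*t^4 - 36*t^3 - 36*t^2 - 24*t + 8*e^(3*t) - 8)*e^(-3*t)/t^5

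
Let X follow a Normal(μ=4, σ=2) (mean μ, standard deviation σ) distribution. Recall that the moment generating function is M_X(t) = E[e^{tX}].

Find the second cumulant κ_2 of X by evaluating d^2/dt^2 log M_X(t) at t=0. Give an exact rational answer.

M_X(t) = e^(2*t^2 + 4*t)
K_X(t) = log M_X(t) = 2*t^2 + 4*t
K′(t) = 4*t + 4
K′′(t) = 4

κ_2 = K′′(0) = 4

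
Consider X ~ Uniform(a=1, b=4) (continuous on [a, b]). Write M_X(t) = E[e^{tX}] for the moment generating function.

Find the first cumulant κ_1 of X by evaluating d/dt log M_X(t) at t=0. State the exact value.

M_X(t) = (e^(4*t) - e^(t))/(3*t)
K_X(t) = log M_X(t) = -log(t) + log(e^(4*t) - e^(t)) - log(3)
dK/dt = (4*t*e^(3*t) - t - e^(3*t) + 1)/(t*e^(3*t) - t)

κ_1 = dK/dt |_{t=0} = 5/2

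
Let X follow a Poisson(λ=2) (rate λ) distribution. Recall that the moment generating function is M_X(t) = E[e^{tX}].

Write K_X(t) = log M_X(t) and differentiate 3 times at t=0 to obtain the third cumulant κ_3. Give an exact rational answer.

M_X(t) = e^(2*e^(t) - 2)
K_X(t) = log M_X(t) = 2*e^(t) - 2
dK/dt = 2*e^(t)
d^2K/dt^2 = 2*e^(t)
d^3K/dt^3 = 2*e^(t)

κ_3 = d^3K/dt^3 |_{t=0} = 2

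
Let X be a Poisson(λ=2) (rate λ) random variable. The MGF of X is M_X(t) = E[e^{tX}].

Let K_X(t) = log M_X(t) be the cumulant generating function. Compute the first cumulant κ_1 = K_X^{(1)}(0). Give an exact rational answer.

κ_1 = K^(1)(0) = 2

M_X(t) = e^(2*e^(t) - 2)
K_X(t) = log M_X(t) = 2*e^(t) - 2
K^(1)(t) = 2*e^(t)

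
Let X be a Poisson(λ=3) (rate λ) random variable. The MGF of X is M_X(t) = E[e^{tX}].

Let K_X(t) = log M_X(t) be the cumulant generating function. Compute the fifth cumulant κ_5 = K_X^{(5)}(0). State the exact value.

M_X(t) = e^(3*e^(t) - 3)
K_X(t) = log M_X(t) = 3*e^(t) - 3
D^5[K](t) = 3*e^(t)

κ_5 = D^5[K](0) = 3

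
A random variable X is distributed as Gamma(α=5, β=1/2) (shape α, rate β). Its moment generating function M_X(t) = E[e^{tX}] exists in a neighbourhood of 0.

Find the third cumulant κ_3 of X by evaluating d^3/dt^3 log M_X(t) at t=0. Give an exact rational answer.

M_X(t) = 1/(32*(1/2 - t)^5)
K_X(t) = log M_X(t) = -5*log(1/2 - t) - 5*log(2)
K′(t) = -10/(2*t - 1)
K′′(t) = 20/(4*t^2 - 4*t + 1)
K′′′(t) = -80/(8*t^3 - 12*t^2 + 6*t - 1)

κ_3 = K′′′(0) = 80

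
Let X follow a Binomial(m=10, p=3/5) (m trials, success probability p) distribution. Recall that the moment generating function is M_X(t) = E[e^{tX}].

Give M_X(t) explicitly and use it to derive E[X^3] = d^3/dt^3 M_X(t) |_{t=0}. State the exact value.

E[X^3] = M′′′(0) = 6468/25

M_X(t) = (3*e^(t)/5 + 2/5)^10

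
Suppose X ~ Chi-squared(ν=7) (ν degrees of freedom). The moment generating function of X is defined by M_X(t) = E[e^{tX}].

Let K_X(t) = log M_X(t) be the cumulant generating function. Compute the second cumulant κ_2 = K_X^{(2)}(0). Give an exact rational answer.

κ_2 = K′′(0) = 14

M_X(t) = (1 - 2*t)^(-7/2)
K_X(t) = log M_X(t) = -7*log(1 - 2*t)/2
K′(t) = -7/(2*t - 1)
K′′(t) = 14/(4*t^2 - 4*t + 1)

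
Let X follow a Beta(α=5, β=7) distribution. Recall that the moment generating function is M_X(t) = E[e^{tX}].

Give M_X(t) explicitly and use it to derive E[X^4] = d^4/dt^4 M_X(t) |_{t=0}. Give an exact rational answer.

M_X(t) = ₁F₁(5; 12; t)
M′(t) = 5*₁F₁(6; 13; t)/12
M′′(t) = 5*₁F₁(7; 14; t)/26
M′′′(t) = 5*₁F₁(8; 15; t)/52
M′′′′(t) = 2*₁F₁(9; 16; t)/39

E[X^4] = M′′′′(0) = 2/39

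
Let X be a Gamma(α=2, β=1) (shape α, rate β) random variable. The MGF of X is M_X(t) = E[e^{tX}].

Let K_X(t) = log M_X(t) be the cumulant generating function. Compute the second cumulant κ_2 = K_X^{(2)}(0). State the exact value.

M_X(t) = (1 - t)^(-2)
K_X(t) = log M_X(t) = -2*log(1 - t)
dK/dt = -2/(t - 1)
d^2K/dt^2 = 2/(t^2 - 2*t + 1)

κ_2 = d^2K/dt^2 |_{t=0} = 2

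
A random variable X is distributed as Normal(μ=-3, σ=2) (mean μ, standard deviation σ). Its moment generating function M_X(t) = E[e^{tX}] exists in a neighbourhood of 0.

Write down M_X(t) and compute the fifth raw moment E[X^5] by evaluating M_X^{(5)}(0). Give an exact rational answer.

M_X(t) = e^(2*t^2 - 3*t)
M′(t) = 4*t*e^(-3*t)*e^(2*t^2) - 3*e^(-3*t)*e^(2*t^2)
M′′(t) = (16*t^2*e^(2*t^2) - 24*t*e^(2*t^2) + 13*e^(2*t^2))*e^(-3*t)
M′′′(t) = (64*t^3*e^(2*t^2) - 144*t^2*e^(2*t^2) + 156*t*e^(2*t^2) - 63*e^(2*t^2))*e^(-3*t)
M′′′′(t) = (256*t^4*e^(2*t^2) - 768*t^3*e^(2*t^2) + 1248*t^2*e^(2*t^2) - 1008*t*e^(2*t^2) + 345*e^(2*t^2))*e^(-3*t)
M′′′′′(t) = (1024*t^5*e^(2*t^2) - 3840*t^4*e^(2*t^2) + 8320*t^3*e^(2*t^2) - 10080*t^2*e^(2*t^2) + 6900*t*e^(2*t^2) - 2043*e^(2*t^2))*e^(-3*t)

E[X^5] = M′′′′′(0) = -2043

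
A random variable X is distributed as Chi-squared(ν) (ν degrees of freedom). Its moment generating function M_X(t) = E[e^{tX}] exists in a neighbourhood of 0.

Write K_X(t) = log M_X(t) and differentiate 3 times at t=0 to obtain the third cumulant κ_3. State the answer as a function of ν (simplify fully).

M_X(t) = (1 - 2*t)^(-ν/2)
K_X(t) = log M_X(t) = -ν*log(1 - 2*t)/2
D^3[K](t) = -8*ν/(8*t^3 - 12*t^2 + 6*t - 1)

κ_3 = D^3[K](0) = 8*ν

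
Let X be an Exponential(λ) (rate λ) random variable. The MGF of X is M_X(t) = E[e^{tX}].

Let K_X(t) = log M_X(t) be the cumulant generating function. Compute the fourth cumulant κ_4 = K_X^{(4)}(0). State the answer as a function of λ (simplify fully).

M_X(t) = λ/(λ - t)
K_X(t) = log M_X(t) = log(λ) - log(λ - t)
D^4[K](t) = 6/(λ^4 - 4*λ^3*t + 6*λ^2*t^2 - 4*λ*t^3 + t^4)

κ_4 = D^4[K](0) = 6/λ^4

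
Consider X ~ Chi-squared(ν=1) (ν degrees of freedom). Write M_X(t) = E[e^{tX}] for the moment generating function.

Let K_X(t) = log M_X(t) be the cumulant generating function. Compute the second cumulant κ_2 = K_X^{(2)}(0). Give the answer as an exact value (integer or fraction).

κ_2 = D^2[K](0) = 2

M_X(t) = 1/√(1 - 2*t)
K_X(t) = log M_X(t) = -log(1 - 2*t)/2
D^2[K](t) = 2/(4*t^2 - 4*t + 1)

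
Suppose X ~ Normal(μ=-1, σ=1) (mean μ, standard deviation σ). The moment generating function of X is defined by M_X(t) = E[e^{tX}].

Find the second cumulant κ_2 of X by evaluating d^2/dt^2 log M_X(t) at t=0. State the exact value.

κ_2 = K′′(0) = 1

M_X(t) = e^(t^2/2 - t)
K_X(t) = log M_X(t) = t^2/2 - t
K′(t) = t - 1
K′′(t) = 1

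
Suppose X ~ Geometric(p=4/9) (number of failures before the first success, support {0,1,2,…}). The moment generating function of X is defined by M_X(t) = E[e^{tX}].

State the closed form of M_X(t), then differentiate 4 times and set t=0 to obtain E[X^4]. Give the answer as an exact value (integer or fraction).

M_X(t) = 4/(9*(1 - 5*e^(t)/9))
D^4[M](t) = (-2500*e^(4*t) - 49500*e^(3*t) - 89100*e^(2*t) - 14580*e^(t))/(3125*e^(5*t) - 28125*e^(4*t) + 101250*e^(3*t) - 182250*e^(2*t) + 164025*e^(t) - 59049)

E[X^4] = D^4[M](0) = 4865/32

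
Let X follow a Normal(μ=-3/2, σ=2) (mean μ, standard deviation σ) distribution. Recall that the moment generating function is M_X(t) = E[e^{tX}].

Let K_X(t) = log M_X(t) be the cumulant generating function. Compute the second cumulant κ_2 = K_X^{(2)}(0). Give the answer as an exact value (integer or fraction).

M_X(t) = e^(2*t^2 - 3*t/2)
K_X(t) = log M_X(t) = 2*t^2 - 3*t/2
D^2[K](t) = 4

κ_2 = D^2[K](0) = 4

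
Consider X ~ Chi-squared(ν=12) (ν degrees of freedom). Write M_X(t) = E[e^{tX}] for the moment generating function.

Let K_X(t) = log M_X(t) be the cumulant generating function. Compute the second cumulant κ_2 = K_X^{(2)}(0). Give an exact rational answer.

M_X(t) = (1 - 2*t)^(-6)
K_X(t) = log M_X(t) = -6*log(1 - 2*t)
K′(t) = -12/(2*t - 1)
K′′(t) = 24/(4*t^2 - 4*t + 1)

κ_2 = K′′(0) = 24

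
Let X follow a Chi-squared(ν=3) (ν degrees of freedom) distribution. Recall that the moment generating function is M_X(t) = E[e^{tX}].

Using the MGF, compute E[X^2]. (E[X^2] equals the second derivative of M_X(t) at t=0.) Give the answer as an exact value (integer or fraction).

M_X(t) = (1 - 2*t)^(-3/2)
D^2[M](t) = -15/(8*t^3*√(1 - 2*t) - 12*t^2*√(1 - 2*t) + 6*t*√(1 - 2*t) - √(1 - 2*t))

E[X^2] = D^2[M](0) = 15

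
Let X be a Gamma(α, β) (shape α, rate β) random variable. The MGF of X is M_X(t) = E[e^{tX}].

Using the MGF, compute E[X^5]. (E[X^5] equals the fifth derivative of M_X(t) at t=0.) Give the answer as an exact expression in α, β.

M_X(t) = (β/(β - t))^α

E[X^5] = M^(5)(0) = α*(α^4 + 10*α^3 + 35*α^2 + 50*α + 24)/β^5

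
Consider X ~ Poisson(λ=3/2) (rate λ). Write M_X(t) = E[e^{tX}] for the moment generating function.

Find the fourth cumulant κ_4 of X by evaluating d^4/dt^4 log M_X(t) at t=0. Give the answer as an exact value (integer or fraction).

κ_4 = K^(4)(0) = 3/2

M_X(t) = e^(3*e^(t)/2 - 3/2)
K_X(t) = log M_X(t) = 3*e^(t)/2 - 3/2
K^(4)(t) = 3*e^(t)/2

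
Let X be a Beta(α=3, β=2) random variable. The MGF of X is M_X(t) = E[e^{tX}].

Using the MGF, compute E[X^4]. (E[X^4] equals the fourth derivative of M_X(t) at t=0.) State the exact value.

E[X^4] = d^4M/dt^4 |_{t=0} = 3/14

M_X(t) = ₁F₁(3; 5; t)
dM/dt = 3*₁F₁(4; 6; t)/5
d^2M/dt^2 = 2*₁F₁(5; 7; t)/5
d^3M/dt^3 = 2*₁F₁(6; 8; t)/7
d^4M/dt^4 = 3*₁F₁(7; 9; t)/14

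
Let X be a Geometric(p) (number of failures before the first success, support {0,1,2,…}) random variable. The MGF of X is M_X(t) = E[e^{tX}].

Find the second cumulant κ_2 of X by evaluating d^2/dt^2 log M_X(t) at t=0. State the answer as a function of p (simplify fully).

κ_2 = D^2[K](0) = (1 - p)/p^2

M_X(t) = p/(-(1 - p)*e^(t) + 1)
K_X(t) = log M_X(t) = log(p) - log(-(1 - p)*e^(t) + 1)
D^2[K](t) = (-p*e^(t) + e^(t))/(p^2*e^(2*t) - 2*p*e^(2*t) + 2*p*e^(t) + e^(2*t) - 2*e^(t) + 1)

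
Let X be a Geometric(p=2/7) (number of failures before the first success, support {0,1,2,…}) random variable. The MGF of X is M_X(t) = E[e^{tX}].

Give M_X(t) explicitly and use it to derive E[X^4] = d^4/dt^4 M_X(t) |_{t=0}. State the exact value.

E[X^4] = D^4[M](0) = 1590

M_X(t) = 2/(7*(1 - 5*e^(t)/7))
D^4[M](t) = (-1250*e^(4*t) - 19250*e^(3*t) - 26950*e^(2*t) - 3430*e^(t))/(3125*e^(5*t) - 21875*e^(4*t) + 61250*e^(3*t) - 85750*e^(2*t) + 60025*e^(t) - 16807)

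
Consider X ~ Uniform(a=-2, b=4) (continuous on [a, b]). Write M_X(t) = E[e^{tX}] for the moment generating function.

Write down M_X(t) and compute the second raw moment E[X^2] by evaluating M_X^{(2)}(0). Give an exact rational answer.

E[X^2] = M′′(0) = 4

M_X(t) = (e^(4*t) - e^(-2*t))/(6*t)
M′(t) = (4*t*e^(6*t) + 2*t - e^(6*t) + 1)*e^(-2*t)/(6*t^2)
M′′(t) = (8*t^2*e^(6*t) - 2*t^2 - 4*t*e^(6*t) - 2*t + e^(6*t) - 1)*e^(-2*t)/(3*t^3)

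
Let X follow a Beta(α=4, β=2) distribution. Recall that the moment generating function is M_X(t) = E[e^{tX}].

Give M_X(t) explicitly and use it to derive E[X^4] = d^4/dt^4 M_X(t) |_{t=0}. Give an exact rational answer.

M_X(t) = ₁F₁(4; 6; t)
M^(4)(t) = 5*₁F₁(8; 10; t)/18

E[X^4] = M^(4)(0) = 5/18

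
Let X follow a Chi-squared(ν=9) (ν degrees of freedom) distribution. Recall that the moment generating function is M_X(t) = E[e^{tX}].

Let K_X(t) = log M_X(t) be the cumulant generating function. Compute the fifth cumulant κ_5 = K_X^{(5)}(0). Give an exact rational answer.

M_X(t) = (1 - 2*t)^(-9/2)
K_X(t) = log M_X(t) = -9*log(1 - 2*t)/2
D^5[K](t) = -3456/(32*t^5 - 80*t^4 + 80*t^3 - 40*t^2 + 10*t - 1)

κ_5 = D^5[K](0) = 3456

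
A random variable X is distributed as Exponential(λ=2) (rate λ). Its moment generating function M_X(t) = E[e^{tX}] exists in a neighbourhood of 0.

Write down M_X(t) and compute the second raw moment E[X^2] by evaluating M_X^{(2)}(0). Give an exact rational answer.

M_X(t) = 2/(2 - t)
D^2[M](t) = -4/(t^3 - 6*t^2 + 12*t - 8)

E[X^2] = D^2[M](0) = 1/2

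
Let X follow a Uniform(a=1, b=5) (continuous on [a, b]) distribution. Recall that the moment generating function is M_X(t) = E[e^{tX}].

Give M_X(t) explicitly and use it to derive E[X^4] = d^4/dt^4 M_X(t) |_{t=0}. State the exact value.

E[X^4] = D^4[M](0) = 781/5

M_X(t) = (e^(5*t) - e^(t))/(4*t)
D^4[M](t) = (625*t^4*e^(5*t) - t^4*e^(t) - 500*t^3*e^(5*t) + 4*t^3*e^(t) + 300*t^2*e^(5*t) - 12*t^2*e^(t) - 120*t*e^(5*t) + 24*t*e^(t) + 24*e^(5*t) - 24*e^(t))/(4*t^5)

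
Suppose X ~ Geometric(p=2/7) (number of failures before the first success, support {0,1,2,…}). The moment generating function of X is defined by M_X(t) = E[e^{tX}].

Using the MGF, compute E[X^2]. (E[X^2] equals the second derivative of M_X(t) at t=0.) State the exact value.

E[X^2] = D^2[M](0) = 15

M_X(t) = 2/(7*(1 - 5*e^(t)/7))
D^2[M](t) = (-50*e^(2*t) - 70*e^(t))/(125*e^(3*t) - 525*e^(2*t) + 735*e^(t) - 343)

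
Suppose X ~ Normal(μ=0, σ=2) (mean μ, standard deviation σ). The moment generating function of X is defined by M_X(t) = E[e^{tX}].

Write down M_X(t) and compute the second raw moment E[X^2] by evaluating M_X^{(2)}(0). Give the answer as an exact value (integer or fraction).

M_X(t) = e^(2*t^2)
M′(t) = 4*t*e^(2*t^2)
M′′(t) = 16*t^2*e^(2*t^2) + 4*e^(2*t^2)

E[X^2] = M′′(0) = 4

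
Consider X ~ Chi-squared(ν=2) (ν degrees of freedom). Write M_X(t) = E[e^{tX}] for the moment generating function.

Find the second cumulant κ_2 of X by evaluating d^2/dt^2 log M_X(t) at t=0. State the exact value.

κ_2 = K′′(0) = 4

M_X(t) = 1/(1 - 2*t)
K_X(t) = log M_X(t) = -log(1 - 2*t)
K′(t) = -2/(2*t - 1)
K′′(t) = 4/(4*t^2 - 4*t + 1)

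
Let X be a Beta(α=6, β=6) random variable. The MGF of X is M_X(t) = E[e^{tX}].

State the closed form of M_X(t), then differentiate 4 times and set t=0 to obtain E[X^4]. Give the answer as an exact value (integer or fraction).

E[X^4] = d^4M/dt^4 |_{t=0} = 6/65

M_X(t) = ₁F₁(6; 12; t)
dM/dt = ₁F₁(7; 13; t)/2
d^2M/dt^2 = 7*₁F₁(8; 14; t)/26
d^3M/dt^3 = 2*₁F₁(9; 15; t)/13
d^4M/dt^4 = 6*₁F₁(10; 16; t)/65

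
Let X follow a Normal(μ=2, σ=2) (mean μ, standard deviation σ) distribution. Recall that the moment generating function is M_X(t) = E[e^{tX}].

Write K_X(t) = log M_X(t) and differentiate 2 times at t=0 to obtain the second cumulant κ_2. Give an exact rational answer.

M_X(t) = e^(2*t^2 + 2*t)
K_X(t) = log M_X(t) = 2*t^2 + 2*t
dK/dt = 4*t + 2
d^2K/dt^2 = 4

κ_2 = d^2K/dt^2 |_{t=0} = 4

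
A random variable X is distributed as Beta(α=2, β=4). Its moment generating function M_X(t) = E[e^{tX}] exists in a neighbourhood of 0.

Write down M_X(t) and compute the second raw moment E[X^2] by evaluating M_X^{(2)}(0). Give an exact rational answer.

E[X^2] = M′′(0) = 1/7

M_X(t) = ₁F₁(2; 6; t)
M′(t) = ₁F₁(3; 7; t)/3
M′′(t) = ₁F₁(4; 8; t)/7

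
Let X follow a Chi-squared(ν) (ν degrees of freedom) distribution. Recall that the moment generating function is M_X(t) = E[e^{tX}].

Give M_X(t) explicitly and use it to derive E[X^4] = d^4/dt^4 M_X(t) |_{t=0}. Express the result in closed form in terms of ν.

E[X^4] = M^(4)(0) = ν*(ν^3 + 12*ν^2 + 44*ν + 48)

M_X(t) = (1 - 2*t)^(-ν/2)
M^(4)(t) = (ν^4 + 12*ν^3 + 44*ν^2 + 48*ν)/(16*t^4*(1 - 2*t)^(ν/2) - 32*t^3*(1 - 2*t)^(ν/2) + 24*t^2*(1 - 2*t)^(ν/2) - 8*t*(1 - 2*t)^(ν/2) + (1 - 2*t)^(ν/2))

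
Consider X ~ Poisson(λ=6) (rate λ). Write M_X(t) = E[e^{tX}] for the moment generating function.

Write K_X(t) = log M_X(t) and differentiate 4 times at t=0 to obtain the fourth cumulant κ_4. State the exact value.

M_X(t) = e^(6*e^(t) - 6)
K_X(t) = log M_X(t) = 6*e^(t) - 6
K^(4)(t) = 6*e^(t)

κ_4 = K^(4)(0) = 6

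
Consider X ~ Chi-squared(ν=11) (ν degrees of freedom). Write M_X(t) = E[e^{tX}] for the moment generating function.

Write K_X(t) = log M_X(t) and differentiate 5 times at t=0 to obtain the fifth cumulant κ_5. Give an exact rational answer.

M_X(t) = (1 - 2*t)^(-11/2)
K_X(t) = log M_X(t) = -11*log(1 - 2*t)/2
K^(5)(t) = -4224/(32*t^5 - 80*t^4 + 80*t^3 - 40*t^2 + 10*t - 1)

κ_5 = K^(5)(0) = 4224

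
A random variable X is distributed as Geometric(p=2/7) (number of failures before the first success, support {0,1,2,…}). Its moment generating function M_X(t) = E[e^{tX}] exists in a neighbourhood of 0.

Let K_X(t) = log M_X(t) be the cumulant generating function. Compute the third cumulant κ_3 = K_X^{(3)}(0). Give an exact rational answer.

κ_3 = K^(3)(0) = 105/2

M_X(t) = 2/(7*(1 - 5*e^(t)/7))
K_X(t) = log M_X(t) = -log(1 - 5*e^(t)/7) - log(7) + log(2)
K^(3)(t) = (-175*e^(2*t) - 245*e^(t))/(125*e^(3*t) - 525*e^(2*t) + 735*e^(t) - 343)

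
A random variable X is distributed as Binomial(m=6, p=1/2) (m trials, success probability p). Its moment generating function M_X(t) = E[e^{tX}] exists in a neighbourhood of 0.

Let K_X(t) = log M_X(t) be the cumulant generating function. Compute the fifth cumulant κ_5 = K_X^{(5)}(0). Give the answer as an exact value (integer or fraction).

M_X(t) = (e^(t)/2 + 1/2)^6
K_X(t) = log M_X(t) = 6*log(e^(t)/2 + 1/2)
K^(5)(t) = (-6*e^(4*t) + 66*e^(3*t) - 66*e^(2*t) + 6*e^(t))/(e^(5*t) + 5*e^(4*t) + 10*e^(3*t) + 10*e^(2*t) + 5*e^(t) + 1)

κ_5 = K^(5)(0) = 0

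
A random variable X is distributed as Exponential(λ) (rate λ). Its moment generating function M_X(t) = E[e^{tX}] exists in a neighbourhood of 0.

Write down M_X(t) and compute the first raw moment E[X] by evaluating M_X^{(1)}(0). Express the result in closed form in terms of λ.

E[X] = M′(0) = 1/λ

M_X(t) = λ/(λ - t)
M′(t) = λ/(λ^2 - 2*λ*t + t^2)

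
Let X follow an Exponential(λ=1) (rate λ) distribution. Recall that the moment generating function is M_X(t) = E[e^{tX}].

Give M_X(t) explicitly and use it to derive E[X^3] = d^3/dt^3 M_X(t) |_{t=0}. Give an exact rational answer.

M_X(t) = 1/(1 - t)
M′(t) = 1/(t^2 - 2*t + 1)
M′′(t) = -2/(t^3 - 3*t^2 + 3*t - 1)
M′′′(t) = 6/(t^4 - 4*t^3 + 6*t^2 - 4*t + 1)

E[X^3] = M′′′(0) = 6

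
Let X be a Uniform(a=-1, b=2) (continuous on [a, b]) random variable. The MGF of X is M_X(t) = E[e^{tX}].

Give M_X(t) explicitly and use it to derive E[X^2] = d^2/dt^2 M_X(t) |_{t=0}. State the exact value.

M_X(t) = (e^(2*t) - e^(-t))/(3*t)
M^(2)(t) = (4*t^2*e^(3*t) - t^2 - 4*t*e^(3*t) - 2*t + 2*e^(3*t) - 2)*e^(-t)/(3*t^3)

E[X^2] = M^(2)(0) = 1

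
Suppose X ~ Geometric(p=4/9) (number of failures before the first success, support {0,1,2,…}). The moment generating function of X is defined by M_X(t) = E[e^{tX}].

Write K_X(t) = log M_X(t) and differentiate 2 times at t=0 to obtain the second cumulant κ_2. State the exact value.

M_X(t) = 4/(9*(1 - 5*e^(t)/9))
K_X(t) = log M_X(t) = -log(1 - 5*e^(t)/9) - 2*log(3) + 2*log(2)
K′(t) = -5*e^(t)/(5*e^(t) - 9)
K′′(t) = 45*e^(t)/(25*e^(2*t) - 90*e^(t) + 81)

κ_2 = K′′(0) = 45/16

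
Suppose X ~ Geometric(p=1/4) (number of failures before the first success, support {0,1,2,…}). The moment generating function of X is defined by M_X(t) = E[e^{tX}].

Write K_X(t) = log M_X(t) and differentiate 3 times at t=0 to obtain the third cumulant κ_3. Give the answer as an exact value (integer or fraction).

κ_3 = K′′′(0) = 84

M_X(t) = 1/(4*(1 - 3*e^(t)/4))
K_X(t) = log M_X(t) = -log(1 - 3*e^(t)/4) - 2*log(2)
K′(t) = -3*e^(t)/(3*e^(t) - 4)
K′′(t) = 12*e^(t)/(9*e^(2*t) - 24*e^(t) + 16)
K′′′(t) = (-36*e^(2*t) - 48*e^(t))/(27*e^(3*t) - 108*e^(2*t) + 144*e^(t) - 64)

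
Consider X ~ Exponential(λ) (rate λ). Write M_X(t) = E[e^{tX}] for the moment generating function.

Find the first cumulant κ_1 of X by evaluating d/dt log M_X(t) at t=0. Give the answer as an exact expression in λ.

M_X(t) = λ/(λ - t)
K_X(t) = log M_X(t) = log(λ) - log(λ - t)
dK/dt = -1/(-λ + t)

κ_1 = dK/dt |_{t=0} = 1/λ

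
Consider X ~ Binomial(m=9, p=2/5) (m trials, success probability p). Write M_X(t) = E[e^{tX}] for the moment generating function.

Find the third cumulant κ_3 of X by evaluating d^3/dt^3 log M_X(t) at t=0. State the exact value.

M_X(t) = (2*e^(t)/5 + 3/5)^9
K_X(t) = log M_X(t) = 9*log(2*e^(t)/5 + 3/5)
dK/dt = 18*e^(t)/(2*e^(t) + 3)
d^2K/dt^2 = 54*e^(t)/(4*e^(2*t) + 12*e^(t) + 9)
d^3K/dt^3 = (-108*e^(2*t) + 162*e^(t))/(8*e^(3*t) + 36*e^(2*t) + 54*e^(t) + 27)

κ_3 = d^3K/dt^3 |_{t=0} = 54/125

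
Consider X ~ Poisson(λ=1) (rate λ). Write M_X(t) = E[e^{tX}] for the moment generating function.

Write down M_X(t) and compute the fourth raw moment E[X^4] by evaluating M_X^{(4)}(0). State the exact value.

M_X(t) = e^(e^(t) - 1)
D^4[M](t) = (e^(4*t)*e^(e^(t)) + 6*e^(3*t)*e^(e^(t)) + 7*e^(2*t)*e^(e^(t)) + e^(t)*e^(e^(t)))*e^(-1)

E[X^4] = D^4[M](0) = 15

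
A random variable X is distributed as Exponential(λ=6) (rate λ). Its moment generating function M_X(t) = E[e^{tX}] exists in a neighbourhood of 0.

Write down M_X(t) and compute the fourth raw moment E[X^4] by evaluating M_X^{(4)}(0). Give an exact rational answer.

E[X^4] = d^4M/dt^4 |_{t=0} = 1/54

M_X(t) = 6/(6 - t)
dM/dt = 6/(t^2 - 12*t + 36)
d^2M/dt^2 = -12/(t^3 - 18*t^2 + 108*t - 216)
d^3M/dt^3 = 36/(t^4 - 24*t^3 + 216*t^2 - 864*t + 1296)
d^4M/dt^4 = -144/(t^5 - 30*t^4 + 360*t^3 - 2160*t^2 + 6480*t - 7776)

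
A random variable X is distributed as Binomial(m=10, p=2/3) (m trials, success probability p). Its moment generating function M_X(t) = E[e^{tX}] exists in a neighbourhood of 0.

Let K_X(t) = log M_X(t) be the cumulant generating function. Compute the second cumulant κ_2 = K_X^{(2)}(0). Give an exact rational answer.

κ_2 = K′′(0) = 20/9

M_X(t) = (2*e^(t)/3 + 1/3)^10
K_X(t) = log M_X(t) = 10*log(2*e^(t)/3 + 1/3)
K′(t) = 20*e^(t)/(2*e^(t) + 1)
K′′(t) = 20*e^(t)/(4*e^(2*t) + 4*e^(t) + 1)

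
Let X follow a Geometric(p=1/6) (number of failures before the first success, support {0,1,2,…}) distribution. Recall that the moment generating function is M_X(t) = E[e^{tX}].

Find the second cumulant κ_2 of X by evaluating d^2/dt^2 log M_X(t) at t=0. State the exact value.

κ_2 = d^2K/dt^2 |_{t=0} = 30

M_X(t) = 1/(6*(1 - 5*e^(t)/6))
K_X(t) = log M_X(t) = -log(1 - 5*e^(t)/6) - log(6)
dK/dt = -5*e^(t)/(5*e^(t) - 6)
d^2K/dt^2 = 30*e^(t)/(25*e^(2*t) - 60*e^(t) + 36)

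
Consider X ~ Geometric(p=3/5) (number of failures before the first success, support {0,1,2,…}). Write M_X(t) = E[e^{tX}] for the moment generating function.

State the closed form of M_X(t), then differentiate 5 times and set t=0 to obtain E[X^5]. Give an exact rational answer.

E[X^5] = M^(5)(0) = 9854/81

M_X(t) = 3/(5*(1 - 2*e^(t)/5))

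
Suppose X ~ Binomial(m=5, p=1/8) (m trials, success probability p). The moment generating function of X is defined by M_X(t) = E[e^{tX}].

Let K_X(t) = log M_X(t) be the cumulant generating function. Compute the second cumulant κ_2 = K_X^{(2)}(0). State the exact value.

M_X(t) = (e^(t)/8 + 7/8)^5
K_X(t) = log M_X(t) = 5*log(e^(t)/8 + 7/8)
K^(2)(t) = 35*e^(t)/(e^(2*t) + 14*e^(t) + 49)

κ_2 = K^(2)(0) = 35/64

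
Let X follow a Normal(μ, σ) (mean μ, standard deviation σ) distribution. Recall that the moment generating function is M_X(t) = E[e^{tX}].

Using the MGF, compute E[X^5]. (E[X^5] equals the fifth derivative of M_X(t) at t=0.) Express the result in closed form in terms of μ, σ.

E[X^5] = M′′′′′(0) = μ*(μ^4 + 10*μ^2*σ^2 + 15*σ^4)

M_X(t) = e^(μ*t + σ^2*t^2/2)
M′(t) = μ*e^(μ*t)*e^(σ^2*t^2/2) + σ^2*t*e^(μ*t)*e^(σ^2*t^2/2)
M′′(t) = μ^2*e^(μ*t)*e^(σ^2*t^2/2) + 2*μ*σ^2*t*e^(μ*t)*e^(σ^2*t^2/2) + σ^4*t^2*e^(μ*t)*e^(σ^2*t^2/2) + σ^2*e^(μ*t)*e^(σ^2*t^2/2)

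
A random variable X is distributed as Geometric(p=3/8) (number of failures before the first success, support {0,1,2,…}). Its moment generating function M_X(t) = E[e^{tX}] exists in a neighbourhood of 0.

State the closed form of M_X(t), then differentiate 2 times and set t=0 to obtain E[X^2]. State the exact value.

M_X(t) = 3/(8*(1 - 5*e^(t)/8))
M^(2)(t) = (-75*e^(2*t) - 120*e^(t))/(125*e^(3*t) - 600*e^(2*t) + 960*e^(t) - 512)

E[X^2] = M^(2)(0) = 65/9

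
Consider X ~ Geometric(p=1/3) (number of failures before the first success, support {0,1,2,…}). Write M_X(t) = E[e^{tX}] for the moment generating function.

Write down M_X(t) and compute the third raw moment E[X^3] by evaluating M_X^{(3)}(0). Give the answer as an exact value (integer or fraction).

E[X^3] = M′′′(0) = 74

M_X(t) = 1/(3*(1 - 2*e^(t)/3))
M′(t) = 2*e^(t)/(4*e^(2*t) - 12*e^(t) + 9)
M′′(t) = (-4*e^(2*t) - 6*e^(t))/(8*e^(3*t) - 36*e^(2*t) + 54*e^(t) - 27)
M′′′(t) = (8*e^(3*t) + 48*e^(2*t) + 18*e^(t))/(16*e^(4*t) - 96*e^(3*t) + 216*e^(2*t) - 216*e^(t) + 81)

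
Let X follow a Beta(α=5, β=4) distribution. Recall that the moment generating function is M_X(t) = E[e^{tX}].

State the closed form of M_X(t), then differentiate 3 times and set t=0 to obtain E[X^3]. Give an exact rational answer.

M_X(t) = ₁F₁(5; 9; t)
M′(t) = 5*₁F₁(6; 10; t)/9
M′′(t) = ₁F₁(7; 11; t)/3
M′′′(t) = 7*₁F₁(8; 12; t)/33

E[X^3] = M′′′(0) = 7/33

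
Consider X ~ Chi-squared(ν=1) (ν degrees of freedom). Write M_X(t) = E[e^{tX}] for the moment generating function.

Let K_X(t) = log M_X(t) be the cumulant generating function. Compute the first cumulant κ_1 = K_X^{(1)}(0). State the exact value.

κ_1 = K′(0) = 1

M_X(t) = 1/√(1 - 2*t)
K_X(t) = log M_X(t) = -log(1 - 2*t)/2
K′(t) = -1/(2*t - 1)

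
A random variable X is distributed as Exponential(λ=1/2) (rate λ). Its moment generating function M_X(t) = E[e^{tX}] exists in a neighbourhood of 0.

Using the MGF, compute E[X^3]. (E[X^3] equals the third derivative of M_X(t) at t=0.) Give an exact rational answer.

M_X(t) = 1/(2*(1/2 - t))
dM/dt = 2/(4*t^2 - 4*t + 1)
d^2M/dt^2 = -8/(8*t^3 - 12*t^2 + 6*t - 1)
d^3M/dt^3 = 48/(16*t^4 - 32*t^3 + 24*t^2 - 8*t + 1)

E[X^3] = d^3M/dt^3 |_{t=0} = 48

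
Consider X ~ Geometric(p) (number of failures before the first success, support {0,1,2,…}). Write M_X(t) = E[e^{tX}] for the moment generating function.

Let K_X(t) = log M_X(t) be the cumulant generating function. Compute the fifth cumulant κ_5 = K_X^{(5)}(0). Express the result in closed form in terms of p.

κ_5 = d^5K/dt^5 |_{t=0} = (p^4 - 15*p^3 + 50*p^2 - 60*p + 24)/p^5

M_X(t) = p/(-(1 - p)*e^(t) + 1)
K_X(t) = log M_X(t) = log(p) - log(-(1 - p)*e^(t) + 1)
dK/dt = (-p*e^(t) + e^(t))/(p*e^(t) - e^(t) + 1)
d^2K/dt^2 = (-p*e^(t) + e^(t))/(p^2*e^(2*t) - 2*p*e^(2*t) + 2*p*e^(t) + e^(2*t) - 2*e^(t) + 1)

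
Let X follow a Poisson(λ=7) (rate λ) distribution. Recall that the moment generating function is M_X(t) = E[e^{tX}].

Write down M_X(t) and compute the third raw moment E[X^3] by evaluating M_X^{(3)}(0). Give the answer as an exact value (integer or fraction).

E[X^3] = M^(3)(0) = 497

M_X(t) = e^(7*e^(t) - 7)
M^(3)(t) = (343*e^(3*t)*e^(7*e^(t)) + 147*e^(2*t)*e^(7*e^(t)) + 7*e^(t)*e^(7*e^(t)))*e^(-7)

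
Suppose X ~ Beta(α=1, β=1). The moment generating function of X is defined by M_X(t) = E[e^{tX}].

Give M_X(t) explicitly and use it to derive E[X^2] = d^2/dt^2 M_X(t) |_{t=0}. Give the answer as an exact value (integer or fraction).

E[X^2] = M^(2)(0) = 1/3

M_X(t) = ₁F₁(1; 2; t)
M^(2)(t) = ₁F₁(3; 4; t)/3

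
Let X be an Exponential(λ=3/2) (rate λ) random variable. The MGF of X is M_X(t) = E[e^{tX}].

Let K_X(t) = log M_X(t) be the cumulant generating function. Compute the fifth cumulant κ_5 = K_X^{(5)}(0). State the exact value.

M_X(t) = 3/(2*(3/2 - t))
K_X(t) = log M_X(t) = -log(3/2 - t) - log(2) + log(3)
D^5[K](t) = -768/(32*t^5 - 240*t^4 + 720*t^3 - 1080*t^2 + 810*t - 243)

κ_5 = D^5[K](0) = 256/81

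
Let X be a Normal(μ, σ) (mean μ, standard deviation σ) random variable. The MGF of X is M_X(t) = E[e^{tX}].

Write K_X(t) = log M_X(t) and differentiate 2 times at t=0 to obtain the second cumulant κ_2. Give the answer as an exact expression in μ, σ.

κ_2 = K^(2)(0) = σ^2

M_X(t) = e^(μ*t + σ^2*t^2/2)
K_X(t) = log M_X(t) = μ*t + σ^2*t^2/2
K^(2)(t) = σ^2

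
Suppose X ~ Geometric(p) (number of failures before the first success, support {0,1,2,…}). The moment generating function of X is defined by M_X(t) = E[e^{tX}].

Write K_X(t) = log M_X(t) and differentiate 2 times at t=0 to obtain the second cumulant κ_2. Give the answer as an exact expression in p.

M_X(t) = p/(-(1 - p)*e^(t) + 1)
K_X(t) = log M_X(t) = log(p) - log(-(1 - p)*e^(t) + 1)
D^2[K](t) = (-p*e^(t) + e^(t))/(p^2*e^(2*t) - 2*p*e^(2*t) + 2*p*e^(t) + e^(2*t) - 2*e^(t) + 1)

κ_2 = D^2[K](0) = (1 - p)/p^2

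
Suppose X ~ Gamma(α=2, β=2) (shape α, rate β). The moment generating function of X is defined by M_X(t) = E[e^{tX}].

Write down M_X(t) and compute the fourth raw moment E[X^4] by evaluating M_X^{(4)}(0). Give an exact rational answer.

E[X^4] = M′′′′(0) = 15/2

M_X(t) = 4/(2 - t)^2
M′(t) = -8/(t^3 - 6*t^2 + 12*t - 8)
M′′(t) = 24/(t^4 - 8*t^3 + 24*t^2 - 32*t + 16)
M′′′(t) = -96/(t^5 - 10*t^4 + 40*t^3 - 80*t^2 + 80*t - 32)
M′′′′(t) = 480/(t^6 - 12*t^5 + 60*t^4 - 160*t^3 + 240*t^2 - 192*t + 64)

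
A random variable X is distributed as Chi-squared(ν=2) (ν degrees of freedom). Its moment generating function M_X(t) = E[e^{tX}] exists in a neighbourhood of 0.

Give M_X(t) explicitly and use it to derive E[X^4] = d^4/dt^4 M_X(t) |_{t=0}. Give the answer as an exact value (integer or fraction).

M_X(t) = 1/(1 - 2*t)
D^4[M](t) = -384/(32*t^5 - 80*t^4 + 80*t^3 - 40*t^2 + 10*t - 1)

E[X^4] = D^4[M](0) = 384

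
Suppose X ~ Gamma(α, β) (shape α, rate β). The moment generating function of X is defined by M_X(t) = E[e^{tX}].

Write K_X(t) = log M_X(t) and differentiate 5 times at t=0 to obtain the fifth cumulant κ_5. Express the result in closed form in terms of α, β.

M_X(t) = (β/(β - t))^α
K_X(t) = log M_X(t) = α*(log(β) - log(β - t))
K′(t) = -α/(-β + t)
K′′(t) = α/(β^2 - 2*β*t + t^2)
K′′′(t) = -2*α/(-β^3 + 3*β^2*t - 3*β*t^2 + t^3)
K′′′′(t) = 6*α/(β^4 - 4*β^3*t + 6*β^2*t^2 - 4*β*t^3 + t^4)
K′′′′′(t) = -24*α/(-β^5 + 5*β^4*t - 10*β^3*t^2 + 10*β^2*t^3 - 5*β*t^4 + t^5)

κ_5 = K′′′′′(0) = 24*α/β^5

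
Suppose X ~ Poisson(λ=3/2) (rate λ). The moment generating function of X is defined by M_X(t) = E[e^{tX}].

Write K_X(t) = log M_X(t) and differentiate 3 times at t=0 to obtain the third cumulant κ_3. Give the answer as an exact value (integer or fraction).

M_X(t) = e^(3*e^(t)/2 - 3/2)
K_X(t) = log M_X(t) = 3*e^(t)/2 - 3/2
D^3[K](t) = 3*e^(t)/2

κ_3 = D^3[K](0) = 3/2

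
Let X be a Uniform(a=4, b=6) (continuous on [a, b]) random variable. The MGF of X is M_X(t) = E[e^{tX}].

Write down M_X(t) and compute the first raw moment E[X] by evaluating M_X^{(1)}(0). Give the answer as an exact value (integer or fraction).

E[X] = D[M](0) = 5

M_X(t) = (e^(6*t) - e^(4*t))/(2*t)
D[M](t) = (6*t*e^(6*t) - 4*t*e^(4*t) - e^(6*t) + e^(4*t))/(2*t^2)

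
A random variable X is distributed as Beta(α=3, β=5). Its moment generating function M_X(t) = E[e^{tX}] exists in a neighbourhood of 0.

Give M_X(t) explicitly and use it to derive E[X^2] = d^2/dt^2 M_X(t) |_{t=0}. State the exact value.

E[X^2] = d^2M/dt^2 |_{t=0} = 1/6

M_X(t) = ₁F₁(3; 8; t)
dM/dt = 3*₁F₁(4; 9; t)/8
d^2M/dt^2 = ₁F₁(5; 10; t)/6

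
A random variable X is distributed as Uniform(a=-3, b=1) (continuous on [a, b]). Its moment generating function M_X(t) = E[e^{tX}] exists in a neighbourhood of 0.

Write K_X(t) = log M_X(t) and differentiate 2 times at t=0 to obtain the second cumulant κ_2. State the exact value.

M_X(t) = (e^(t) - e^(-3*t))/(4*t)
K_X(t) = log M_X(t) = -log(t) + log(e^(t) - e^(-3*t)) - 2*log(2)
K′(t) = (t*e^(4*t) + 3*t - e^(4*t) + 1)/(t*e^(4*t) - t)
K′′(t) = (-16*t^2*e^(4*t) + e^(8*t) - 2*e^(4*t) + 1)/(t^2*e^(8*t) - 2*t^2*e^(4*t) + t^2)

κ_2 = K′′(0) = 4/3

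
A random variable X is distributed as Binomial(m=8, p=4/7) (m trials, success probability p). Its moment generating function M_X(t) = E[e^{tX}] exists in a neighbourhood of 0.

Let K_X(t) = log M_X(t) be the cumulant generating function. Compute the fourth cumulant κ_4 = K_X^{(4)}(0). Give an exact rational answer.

M_X(t) = (4*e^(t)/7 + 3/7)^8
K_X(t) = log M_X(t) = 8*log(4*e^(t)/7 + 3/7)
K^(4)(t) = (1536*e^(3*t) - 4608*e^(2*t) + 864*e^(t))/(256*e^(4*t) + 768*e^(3*t) + 864*e^(2*t) + 432*e^(t) + 81)

κ_4 = K^(4)(0) = -2208/2401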